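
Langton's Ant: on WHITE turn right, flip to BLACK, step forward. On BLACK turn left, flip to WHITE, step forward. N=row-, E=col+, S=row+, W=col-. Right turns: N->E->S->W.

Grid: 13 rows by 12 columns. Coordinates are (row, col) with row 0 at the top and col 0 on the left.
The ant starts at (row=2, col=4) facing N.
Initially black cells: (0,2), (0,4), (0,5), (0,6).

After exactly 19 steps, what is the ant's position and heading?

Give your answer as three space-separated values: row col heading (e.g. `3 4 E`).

Answer: 3 2 W

Derivation:
Step 1: on WHITE (2,4): turn R to E, flip to black, move to (2,5). |black|=5
Step 2: on WHITE (2,5): turn R to S, flip to black, move to (3,5). |black|=6
Step 3: on WHITE (3,5): turn R to W, flip to black, move to (3,4). |black|=7
Step 4: on WHITE (3,4): turn R to N, flip to black, move to (2,4). |black|=8
Step 5: on BLACK (2,4): turn L to W, flip to white, move to (2,3). |black|=7
Step 6: on WHITE (2,3): turn R to N, flip to black, move to (1,3). |black|=8
Step 7: on WHITE (1,3): turn R to E, flip to black, move to (1,4). |black|=9
Step 8: on WHITE (1,4): turn R to S, flip to black, move to (2,4). |black|=10
Step 9: on WHITE (2,4): turn R to W, flip to black, move to (2,3). |black|=11
Step 10: on BLACK (2,3): turn L to S, flip to white, move to (3,3). |black|=10
Step 11: on WHITE (3,3): turn R to W, flip to black, move to (3,2). |black|=11
Step 12: on WHITE (3,2): turn R to N, flip to black, move to (2,2). |black|=12
Step 13: on WHITE (2,2): turn R to E, flip to black, move to (2,3). |black|=13
Step 14: on WHITE (2,3): turn R to S, flip to black, move to (3,3). |black|=14
Step 15: on BLACK (3,3): turn L to E, flip to white, move to (3,4). |black|=13
Step 16: on BLACK (3,4): turn L to N, flip to white, move to (2,4). |black|=12
Step 17: on BLACK (2,4): turn L to W, flip to white, move to (2,3). |black|=11
Step 18: on BLACK (2,3): turn L to S, flip to white, move to (3,3). |black|=10
Step 19: on WHITE (3,3): turn R to W, flip to black, move to (3,2). |black|=11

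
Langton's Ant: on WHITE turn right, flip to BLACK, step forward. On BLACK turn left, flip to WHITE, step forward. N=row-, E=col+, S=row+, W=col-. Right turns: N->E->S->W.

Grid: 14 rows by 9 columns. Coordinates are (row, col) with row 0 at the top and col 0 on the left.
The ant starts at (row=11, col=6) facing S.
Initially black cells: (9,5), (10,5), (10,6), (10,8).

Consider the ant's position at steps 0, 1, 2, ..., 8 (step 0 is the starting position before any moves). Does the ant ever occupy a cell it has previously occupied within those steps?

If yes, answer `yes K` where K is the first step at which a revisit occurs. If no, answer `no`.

Step 1: on WHITE (11,6): turn R to W, flip to black, move to (11,5). |black|=5 — new cell
Step 2: on WHITE (11,5): turn R to N, flip to black, move to (10,5). |black|=6 — new cell
Step 3: on BLACK (10,5): turn L to W, flip to white, move to (10,4). |black|=5 — new cell
Step 4: on WHITE (10,4): turn R to N, flip to black, move to (9,4). |black|=6 — new cell
Step 5: on WHITE (9,4): turn R to E, flip to black, move to (9,5). |black|=7 — new cell
Step 6: on BLACK (9,5): turn L to N, flip to white, move to (8,5). |black|=6 — new cell
Step 7: on WHITE (8,5): turn R to E, flip to black, move to (8,6). |black|=7 — new cell
Step 8: on WHITE (8,6): turn R to S, flip to black, move to (9,6). |black|=8 — new cell
No revisit within 8 steps.

Answer: no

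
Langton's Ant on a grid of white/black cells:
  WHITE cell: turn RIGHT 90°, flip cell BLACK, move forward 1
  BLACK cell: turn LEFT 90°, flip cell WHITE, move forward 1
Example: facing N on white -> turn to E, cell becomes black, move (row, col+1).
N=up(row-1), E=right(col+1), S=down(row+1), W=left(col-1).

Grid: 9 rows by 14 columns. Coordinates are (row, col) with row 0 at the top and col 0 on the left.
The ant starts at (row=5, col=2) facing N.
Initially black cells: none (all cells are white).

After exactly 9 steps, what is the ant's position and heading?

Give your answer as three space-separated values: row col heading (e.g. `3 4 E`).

Answer: 5 1 W

Derivation:
Step 1: on WHITE (5,2): turn R to E, flip to black, move to (5,3). |black|=1
Step 2: on WHITE (5,3): turn R to S, flip to black, move to (6,3). |black|=2
Step 3: on WHITE (6,3): turn R to W, flip to black, move to (6,2). |black|=3
Step 4: on WHITE (6,2): turn R to N, flip to black, move to (5,2). |black|=4
Step 5: on BLACK (5,2): turn L to W, flip to white, move to (5,1). |black|=3
Step 6: on WHITE (5,1): turn R to N, flip to black, move to (4,1). |black|=4
Step 7: on WHITE (4,1): turn R to E, flip to black, move to (4,2). |black|=5
Step 8: on WHITE (4,2): turn R to S, flip to black, move to (5,2). |black|=6
Step 9: on WHITE (5,2): turn R to W, flip to black, move to (5,1). |black|=7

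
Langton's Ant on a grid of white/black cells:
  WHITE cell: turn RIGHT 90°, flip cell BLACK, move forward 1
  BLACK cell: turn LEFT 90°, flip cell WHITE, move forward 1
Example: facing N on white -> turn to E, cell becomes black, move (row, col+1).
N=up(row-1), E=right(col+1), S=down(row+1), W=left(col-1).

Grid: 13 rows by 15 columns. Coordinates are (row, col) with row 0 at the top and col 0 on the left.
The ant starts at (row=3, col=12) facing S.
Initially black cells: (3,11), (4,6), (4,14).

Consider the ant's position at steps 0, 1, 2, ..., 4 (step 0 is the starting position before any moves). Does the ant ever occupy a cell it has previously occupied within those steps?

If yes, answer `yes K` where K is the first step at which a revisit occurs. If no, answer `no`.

Step 1: on WHITE (3,12): turn R to W, flip to black, move to (3,11). |black|=4 — new cell
Step 2: on BLACK (3,11): turn L to S, flip to white, move to (4,11). |black|=3 — new cell
Step 3: on WHITE (4,11): turn R to W, flip to black, move to (4,10). |black|=4 — new cell
Step 4: on WHITE (4,10): turn R to N, flip to black, move to (3,10). |black|=5 — new cell
No revisit within 4 steps.

Answer: no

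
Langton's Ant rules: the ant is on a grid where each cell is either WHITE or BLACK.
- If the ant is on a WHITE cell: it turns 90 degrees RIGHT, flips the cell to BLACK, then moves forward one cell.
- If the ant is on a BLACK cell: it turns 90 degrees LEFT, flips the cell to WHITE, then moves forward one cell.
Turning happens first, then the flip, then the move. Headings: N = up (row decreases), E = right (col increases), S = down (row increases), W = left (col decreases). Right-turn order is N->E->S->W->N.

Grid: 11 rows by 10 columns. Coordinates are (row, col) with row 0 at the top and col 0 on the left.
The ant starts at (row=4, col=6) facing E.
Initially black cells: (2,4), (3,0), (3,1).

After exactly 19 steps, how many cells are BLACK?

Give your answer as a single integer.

Step 1: on WHITE (4,6): turn R to S, flip to black, move to (5,6). |black|=4
Step 2: on WHITE (5,6): turn R to W, flip to black, move to (5,5). |black|=5
Step 3: on WHITE (5,5): turn R to N, flip to black, move to (4,5). |black|=6
Step 4: on WHITE (4,5): turn R to E, flip to black, move to (4,6). |black|=7
Step 5: on BLACK (4,6): turn L to N, flip to white, move to (3,6). |black|=6
Step 6: on WHITE (3,6): turn R to E, flip to black, move to (3,7). |black|=7
Step 7: on WHITE (3,7): turn R to S, flip to black, move to (4,7). |black|=8
Step 8: on WHITE (4,7): turn R to W, flip to black, move to (4,6). |black|=9
Step 9: on WHITE (4,6): turn R to N, flip to black, move to (3,6). |black|=10
Step 10: on BLACK (3,6): turn L to W, flip to white, move to (3,5). |black|=9
Step 11: on WHITE (3,5): turn R to N, flip to black, move to (2,5). |black|=10
Step 12: on WHITE (2,5): turn R to E, flip to black, move to (2,6). |black|=11
Step 13: on WHITE (2,6): turn R to S, flip to black, move to (3,6). |black|=12
Step 14: on WHITE (3,6): turn R to W, flip to black, move to (3,5). |black|=13
Step 15: on BLACK (3,5): turn L to S, flip to white, move to (4,5). |black|=12
Step 16: on BLACK (4,5): turn L to E, flip to white, move to (4,6). |black|=11
Step 17: on BLACK (4,6): turn L to N, flip to white, move to (3,6). |black|=10
Step 18: on BLACK (3,6): turn L to W, flip to white, move to (3,5). |black|=9
Step 19: on WHITE (3,5): turn R to N, flip to black, move to (2,5). |black|=10

Answer: 10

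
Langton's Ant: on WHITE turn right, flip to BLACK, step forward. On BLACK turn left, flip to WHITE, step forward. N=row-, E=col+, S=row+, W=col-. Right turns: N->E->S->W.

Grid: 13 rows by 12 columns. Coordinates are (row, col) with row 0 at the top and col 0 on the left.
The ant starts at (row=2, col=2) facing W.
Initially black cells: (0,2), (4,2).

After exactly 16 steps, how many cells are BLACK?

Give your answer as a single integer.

Answer: 12

Derivation:
Step 1: on WHITE (2,2): turn R to N, flip to black, move to (1,2). |black|=3
Step 2: on WHITE (1,2): turn R to E, flip to black, move to (1,3). |black|=4
Step 3: on WHITE (1,3): turn R to S, flip to black, move to (2,3). |black|=5
Step 4: on WHITE (2,3): turn R to W, flip to black, move to (2,2). |black|=6
Step 5: on BLACK (2,2): turn L to S, flip to white, move to (3,2). |black|=5
Step 6: on WHITE (3,2): turn R to W, flip to black, move to (3,1). |black|=6
Step 7: on WHITE (3,1): turn R to N, flip to black, move to (2,1). |black|=7
Step 8: on WHITE (2,1): turn R to E, flip to black, move to (2,2). |black|=8
Step 9: on WHITE (2,2): turn R to S, flip to black, move to (3,2). |black|=9
Step 10: on BLACK (3,2): turn L to E, flip to white, move to (3,3). |black|=8
Step 11: on WHITE (3,3): turn R to S, flip to black, move to (4,3). |black|=9
Step 12: on WHITE (4,3): turn R to W, flip to black, move to (4,2). |black|=10
Step 13: on BLACK (4,2): turn L to S, flip to white, move to (5,2). |black|=9
Step 14: on WHITE (5,2): turn R to W, flip to black, move to (5,1). |black|=10
Step 15: on WHITE (5,1): turn R to N, flip to black, move to (4,1). |black|=11
Step 16: on WHITE (4,1): turn R to E, flip to black, move to (4,2). |black|=12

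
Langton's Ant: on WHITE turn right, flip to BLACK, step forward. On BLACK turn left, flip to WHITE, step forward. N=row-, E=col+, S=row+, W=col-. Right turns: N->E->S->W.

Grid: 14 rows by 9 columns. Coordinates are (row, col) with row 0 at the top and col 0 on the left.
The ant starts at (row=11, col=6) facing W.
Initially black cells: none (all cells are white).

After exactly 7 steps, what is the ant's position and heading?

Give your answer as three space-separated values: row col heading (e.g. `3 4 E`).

Answer: 11 5 N

Derivation:
Step 1: on WHITE (11,6): turn R to N, flip to black, move to (10,6). |black|=1
Step 2: on WHITE (10,6): turn R to E, flip to black, move to (10,7). |black|=2
Step 3: on WHITE (10,7): turn R to S, flip to black, move to (11,7). |black|=3
Step 4: on WHITE (11,7): turn R to W, flip to black, move to (11,6). |black|=4
Step 5: on BLACK (11,6): turn L to S, flip to white, move to (12,6). |black|=3
Step 6: on WHITE (12,6): turn R to W, flip to black, move to (12,5). |black|=4
Step 7: on WHITE (12,5): turn R to N, flip to black, move to (11,5). |black|=5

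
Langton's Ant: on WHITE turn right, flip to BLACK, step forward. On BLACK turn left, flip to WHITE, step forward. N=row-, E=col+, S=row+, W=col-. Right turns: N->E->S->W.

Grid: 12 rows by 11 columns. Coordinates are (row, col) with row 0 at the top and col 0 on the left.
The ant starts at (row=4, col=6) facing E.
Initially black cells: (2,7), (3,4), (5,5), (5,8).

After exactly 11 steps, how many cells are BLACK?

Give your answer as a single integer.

Answer: 11

Derivation:
Step 1: on WHITE (4,6): turn R to S, flip to black, move to (5,6). |black|=5
Step 2: on WHITE (5,6): turn R to W, flip to black, move to (5,5). |black|=6
Step 3: on BLACK (5,5): turn L to S, flip to white, move to (6,5). |black|=5
Step 4: on WHITE (6,5): turn R to W, flip to black, move to (6,4). |black|=6
Step 5: on WHITE (6,4): turn R to N, flip to black, move to (5,4). |black|=7
Step 6: on WHITE (5,4): turn R to E, flip to black, move to (5,5). |black|=8
Step 7: on WHITE (5,5): turn R to S, flip to black, move to (6,5). |black|=9
Step 8: on BLACK (6,5): turn L to E, flip to white, move to (6,6). |black|=8
Step 9: on WHITE (6,6): turn R to S, flip to black, move to (7,6). |black|=9
Step 10: on WHITE (7,6): turn R to W, flip to black, move to (7,5). |black|=10
Step 11: on WHITE (7,5): turn R to N, flip to black, move to (6,5). |black|=11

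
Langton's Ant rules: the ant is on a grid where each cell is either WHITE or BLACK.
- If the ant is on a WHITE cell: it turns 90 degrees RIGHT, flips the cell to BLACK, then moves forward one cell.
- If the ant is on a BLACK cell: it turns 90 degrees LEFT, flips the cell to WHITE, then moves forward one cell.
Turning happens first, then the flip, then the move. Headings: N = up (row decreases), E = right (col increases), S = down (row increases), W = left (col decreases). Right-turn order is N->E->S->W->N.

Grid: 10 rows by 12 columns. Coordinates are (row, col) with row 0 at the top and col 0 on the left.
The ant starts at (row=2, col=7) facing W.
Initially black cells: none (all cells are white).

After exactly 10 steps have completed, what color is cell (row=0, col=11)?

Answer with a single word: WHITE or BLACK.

Answer: WHITE

Derivation:
Step 1: on WHITE (2,7): turn R to N, flip to black, move to (1,7). |black|=1
Step 2: on WHITE (1,7): turn R to E, flip to black, move to (1,8). |black|=2
Step 3: on WHITE (1,8): turn R to S, flip to black, move to (2,8). |black|=3
Step 4: on WHITE (2,8): turn R to W, flip to black, move to (2,7). |black|=4
Step 5: on BLACK (2,7): turn L to S, flip to white, move to (3,7). |black|=3
Step 6: on WHITE (3,7): turn R to W, flip to black, move to (3,6). |black|=4
Step 7: on WHITE (3,6): turn R to N, flip to black, move to (2,6). |black|=5
Step 8: on WHITE (2,6): turn R to E, flip to black, move to (2,7). |black|=6
Step 9: on WHITE (2,7): turn R to S, flip to black, move to (3,7). |black|=7
Step 10: on BLACK (3,7): turn L to E, flip to white, move to (3,8). |black|=6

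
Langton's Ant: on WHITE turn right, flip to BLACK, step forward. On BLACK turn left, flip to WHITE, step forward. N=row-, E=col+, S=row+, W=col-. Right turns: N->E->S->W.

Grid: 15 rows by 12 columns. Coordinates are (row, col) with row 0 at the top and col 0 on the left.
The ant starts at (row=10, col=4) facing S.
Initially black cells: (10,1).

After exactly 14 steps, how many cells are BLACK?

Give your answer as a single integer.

Step 1: on WHITE (10,4): turn R to W, flip to black, move to (10,3). |black|=2
Step 2: on WHITE (10,3): turn R to N, flip to black, move to (9,3). |black|=3
Step 3: on WHITE (9,3): turn R to E, flip to black, move to (9,4). |black|=4
Step 4: on WHITE (9,4): turn R to S, flip to black, move to (10,4). |black|=5
Step 5: on BLACK (10,4): turn L to E, flip to white, move to (10,5). |black|=4
Step 6: on WHITE (10,5): turn R to S, flip to black, move to (11,5). |black|=5
Step 7: on WHITE (11,5): turn R to W, flip to black, move to (11,4). |black|=6
Step 8: on WHITE (11,4): turn R to N, flip to black, move to (10,4). |black|=7
Step 9: on WHITE (10,4): turn R to E, flip to black, move to (10,5). |black|=8
Step 10: on BLACK (10,5): turn L to N, flip to white, move to (9,5). |black|=7
Step 11: on WHITE (9,5): turn R to E, flip to black, move to (9,6). |black|=8
Step 12: on WHITE (9,6): turn R to S, flip to black, move to (10,6). |black|=9
Step 13: on WHITE (10,6): turn R to W, flip to black, move to (10,5). |black|=10
Step 14: on WHITE (10,5): turn R to N, flip to black, move to (9,5). |black|=11

Answer: 11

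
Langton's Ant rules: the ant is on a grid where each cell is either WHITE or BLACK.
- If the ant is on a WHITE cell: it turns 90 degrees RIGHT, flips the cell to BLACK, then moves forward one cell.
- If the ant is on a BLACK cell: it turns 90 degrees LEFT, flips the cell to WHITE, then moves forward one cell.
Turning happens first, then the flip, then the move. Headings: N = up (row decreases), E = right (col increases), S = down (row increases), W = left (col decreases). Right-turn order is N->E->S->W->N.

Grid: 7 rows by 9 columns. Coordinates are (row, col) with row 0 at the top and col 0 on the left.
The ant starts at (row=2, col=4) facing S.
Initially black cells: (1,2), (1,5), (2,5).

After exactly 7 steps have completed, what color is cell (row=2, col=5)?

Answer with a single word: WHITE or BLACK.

Answer: WHITE

Derivation:
Step 1: on WHITE (2,4): turn R to W, flip to black, move to (2,3). |black|=4
Step 2: on WHITE (2,3): turn R to N, flip to black, move to (1,3). |black|=5
Step 3: on WHITE (1,3): turn R to E, flip to black, move to (1,4). |black|=6
Step 4: on WHITE (1,4): turn R to S, flip to black, move to (2,4). |black|=7
Step 5: on BLACK (2,4): turn L to E, flip to white, move to (2,5). |black|=6
Step 6: on BLACK (2,5): turn L to N, flip to white, move to (1,5). |black|=5
Step 7: on BLACK (1,5): turn L to W, flip to white, move to (1,4). |black|=4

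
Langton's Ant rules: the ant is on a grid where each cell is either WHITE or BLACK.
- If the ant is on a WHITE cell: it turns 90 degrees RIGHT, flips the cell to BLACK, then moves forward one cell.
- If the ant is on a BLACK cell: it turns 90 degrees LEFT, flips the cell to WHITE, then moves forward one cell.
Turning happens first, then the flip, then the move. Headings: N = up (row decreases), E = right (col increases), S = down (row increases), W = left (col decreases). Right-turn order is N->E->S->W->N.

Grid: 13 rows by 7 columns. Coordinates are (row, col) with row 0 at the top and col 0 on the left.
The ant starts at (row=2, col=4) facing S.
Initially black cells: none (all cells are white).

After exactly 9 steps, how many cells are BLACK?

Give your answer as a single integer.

Step 1: on WHITE (2,4): turn R to W, flip to black, move to (2,3). |black|=1
Step 2: on WHITE (2,3): turn R to N, flip to black, move to (1,3). |black|=2
Step 3: on WHITE (1,3): turn R to E, flip to black, move to (1,4). |black|=3
Step 4: on WHITE (1,4): turn R to S, flip to black, move to (2,4). |black|=4
Step 5: on BLACK (2,4): turn L to E, flip to white, move to (2,5). |black|=3
Step 6: on WHITE (2,5): turn R to S, flip to black, move to (3,5). |black|=4
Step 7: on WHITE (3,5): turn R to W, flip to black, move to (3,4). |black|=5
Step 8: on WHITE (3,4): turn R to N, flip to black, move to (2,4). |black|=6
Step 9: on WHITE (2,4): turn R to E, flip to black, move to (2,5). |black|=7

Answer: 7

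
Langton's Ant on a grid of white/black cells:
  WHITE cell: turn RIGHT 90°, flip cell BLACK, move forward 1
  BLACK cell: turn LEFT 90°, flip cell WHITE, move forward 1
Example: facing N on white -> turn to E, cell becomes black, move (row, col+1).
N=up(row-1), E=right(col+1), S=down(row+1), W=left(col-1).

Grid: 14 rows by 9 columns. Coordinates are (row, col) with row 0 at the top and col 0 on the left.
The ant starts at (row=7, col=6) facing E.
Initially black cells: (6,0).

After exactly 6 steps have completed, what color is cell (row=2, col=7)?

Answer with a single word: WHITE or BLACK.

Step 1: on WHITE (7,6): turn R to S, flip to black, move to (8,6). |black|=2
Step 2: on WHITE (8,6): turn R to W, flip to black, move to (8,5). |black|=3
Step 3: on WHITE (8,5): turn R to N, flip to black, move to (7,5). |black|=4
Step 4: on WHITE (7,5): turn R to E, flip to black, move to (7,6). |black|=5
Step 5: on BLACK (7,6): turn L to N, flip to white, move to (6,6). |black|=4
Step 6: on WHITE (6,6): turn R to E, flip to black, move to (6,7). |black|=5

Answer: WHITE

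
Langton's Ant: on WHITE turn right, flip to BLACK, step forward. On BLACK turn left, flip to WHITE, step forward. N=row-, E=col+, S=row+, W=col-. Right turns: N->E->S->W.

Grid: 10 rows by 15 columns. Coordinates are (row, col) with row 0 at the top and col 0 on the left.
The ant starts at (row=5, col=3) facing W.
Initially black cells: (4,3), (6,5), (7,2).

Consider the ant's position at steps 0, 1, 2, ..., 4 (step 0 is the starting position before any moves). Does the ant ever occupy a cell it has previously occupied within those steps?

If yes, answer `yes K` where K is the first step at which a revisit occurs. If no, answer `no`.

Answer: no

Derivation:
Step 1: on WHITE (5,3): turn R to N, flip to black, move to (4,3). |black|=4 — new cell
Step 2: on BLACK (4,3): turn L to W, flip to white, move to (4,2). |black|=3 — new cell
Step 3: on WHITE (4,2): turn R to N, flip to black, move to (3,2). |black|=4 — new cell
Step 4: on WHITE (3,2): turn R to E, flip to black, move to (3,3). |black|=5 — new cell
No revisit within 4 steps.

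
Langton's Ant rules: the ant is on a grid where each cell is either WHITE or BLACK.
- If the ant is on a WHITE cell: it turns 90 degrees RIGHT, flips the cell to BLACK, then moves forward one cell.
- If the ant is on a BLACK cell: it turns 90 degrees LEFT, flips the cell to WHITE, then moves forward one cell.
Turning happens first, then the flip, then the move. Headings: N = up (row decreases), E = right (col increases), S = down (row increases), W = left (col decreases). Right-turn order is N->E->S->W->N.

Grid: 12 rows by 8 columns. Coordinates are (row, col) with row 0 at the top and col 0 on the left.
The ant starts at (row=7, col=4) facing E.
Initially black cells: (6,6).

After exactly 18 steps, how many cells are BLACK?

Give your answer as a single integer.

Step 1: on WHITE (7,4): turn R to S, flip to black, move to (8,4). |black|=2
Step 2: on WHITE (8,4): turn R to W, flip to black, move to (8,3). |black|=3
Step 3: on WHITE (8,3): turn R to N, flip to black, move to (7,3). |black|=4
Step 4: on WHITE (7,3): turn R to E, flip to black, move to (7,4). |black|=5
Step 5: on BLACK (7,4): turn L to N, flip to white, move to (6,4). |black|=4
Step 6: on WHITE (6,4): turn R to E, flip to black, move to (6,5). |black|=5
Step 7: on WHITE (6,5): turn R to S, flip to black, move to (7,5). |black|=6
Step 8: on WHITE (7,5): turn R to W, flip to black, move to (7,4). |black|=7
Step 9: on WHITE (7,4): turn R to N, flip to black, move to (6,4). |black|=8
Step 10: on BLACK (6,4): turn L to W, flip to white, move to (6,3). |black|=7
Step 11: on WHITE (6,3): turn R to N, flip to black, move to (5,3). |black|=8
Step 12: on WHITE (5,3): turn R to E, flip to black, move to (5,4). |black|=9
Step 13: on WHITE (5,4): turn R to S, flip to black, move to (6,4). |black|=10
Step 14: on WHITE (6,4): turn R to W, flip to black, move to (6,3). |black|=11
Step 15: on BLACK (6,3): turn L to S, flip to white, move to (7,3). |black|=10
Step 16: on BLACK (7,3): turn L to E, flip to white, move to (7,4). |black|=9
Step 17: on BLACK (7,4): turn L to N, flip to white, move to (6,4). |black|=8
Step 18: on BLACK (6,4): turn L to W, flip to white, move to (6,3). |black|=7

Answer: 7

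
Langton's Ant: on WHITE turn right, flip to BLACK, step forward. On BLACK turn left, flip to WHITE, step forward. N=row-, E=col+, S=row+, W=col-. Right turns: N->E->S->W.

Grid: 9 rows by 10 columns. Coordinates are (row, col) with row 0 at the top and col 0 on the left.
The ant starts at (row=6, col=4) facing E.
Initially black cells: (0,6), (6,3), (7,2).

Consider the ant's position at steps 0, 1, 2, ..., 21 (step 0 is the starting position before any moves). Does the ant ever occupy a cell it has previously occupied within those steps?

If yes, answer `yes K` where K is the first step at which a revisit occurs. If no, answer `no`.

Step 1: on WHITE (6,4): turn R to S, flip to black, move to (7,4). |black|=4 — new cell
Step 2: on WHITE (7,4): turn R to W, flip to black, move to (7,3). |black|=5 — new cell
Step 3: on WHITE (7,3): turn R to N, flip to black, move to (6,3). |black|=6 — new cell
Step 4: on BLACK (6,3): turn L to W, flip to white, move to (6,2). |black|=5 — new cell
Step 5: on WHITE (6,2): turn R to N, flip to black, move to (5,2). |black|=6 — new cell
Step 6: on WHITE (5,2): turn R to E, flip to black, move to (5,3). |black|=7 — new cell
Step 7: on WHITE (5,3): turn R to S, flip to black, move to (6,3). |black|=8 — REVISIT

Answer: yes 7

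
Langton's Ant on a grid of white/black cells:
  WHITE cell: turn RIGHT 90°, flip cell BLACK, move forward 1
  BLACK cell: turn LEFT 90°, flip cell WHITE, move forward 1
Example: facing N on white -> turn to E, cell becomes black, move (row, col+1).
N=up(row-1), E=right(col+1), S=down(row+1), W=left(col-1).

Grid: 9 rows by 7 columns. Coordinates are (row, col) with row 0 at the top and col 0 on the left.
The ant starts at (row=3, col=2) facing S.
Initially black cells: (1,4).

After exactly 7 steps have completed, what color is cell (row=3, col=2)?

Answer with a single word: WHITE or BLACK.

Step 1: on WHITE (3,2): turn R to W, flip to black, move to (3,1). |black|=2
Step 2: on WHITE (3,1): turn R to N, flip to black, move to (2,1). |black|=3
Step 3: on WHITE (2,1): turn R to E, flip to black, move to (2,2). |black|=4
Step 4: on WHITE (2,2): turn R to S, flip to black, move to (3,2). |black|=5
Step 5: on BLACK (3,2): turn L to E, flip to white, move to (3,3). |black|=4
Step 6: on WHITE (3,3): turn R to S, flip to black, move to (4,3). |black|=5
Step 7: on WHITE (4,3): turn R to W, flip to black, move to (4,2). |black|=6

Answer: WHITE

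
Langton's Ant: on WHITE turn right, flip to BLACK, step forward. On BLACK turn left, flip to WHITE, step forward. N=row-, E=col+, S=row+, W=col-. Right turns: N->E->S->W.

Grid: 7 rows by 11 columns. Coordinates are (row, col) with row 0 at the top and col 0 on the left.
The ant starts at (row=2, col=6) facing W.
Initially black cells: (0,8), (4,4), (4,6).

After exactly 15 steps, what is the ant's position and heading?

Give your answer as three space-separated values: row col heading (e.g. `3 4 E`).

Step 1: on WHITE (2,6): turn R to N, flip to black, move to (1,6). |black|=4
Step 2: on WHITE (1,6): turn R to E, flip to black, move to (1,7). |black|=5
Step 3: on WHITE (1,7): turn R to S, flip to black, move to (2,7). |black|=6
Step 4: on WHITE (2,7): turn R to W, flip to black, move to (2,6). |black|=7
Step 5: on BLACK (2,6): turn L to S, flip to white, move to (3,6). |black|=6
Step 6: on WHITE (3,6): turn R to W, flip to black, move to (3,5). |black|=7
Step 7: on WHITE (3,5): turn R to N, flip to black, move to (2,5). |black|=8
Step 8: on WHITE (2,5): turn R to E, flip to black, move to (2,6). |black|=9
Step 9: on WHITE (2,6): turn R to S, flip to black, move to (3,6). |black|=10
Step 10: on BLACK (3,6): turn L to E, flip to white, move to (3,7). |black|=9
Step 11: on WHITE (3,7): turn R to S, flip to black, move to (4,7). |black|=10
Step 12: on WHITE (4,7): turn R to W, flip to black, move to (4,6). |black|=11
Step 13: on BLACK (4,6): turn L to S, flip to white, move to (5,6). |black|=10
Step 14: on WHITE (5,6): turn R to W, flip to black, move to (5,5). |black|=11
Step 15: on WHITE (5,5): turn R to N, flip to black, move to (4,5). |black|=12

Answer: 4 5 N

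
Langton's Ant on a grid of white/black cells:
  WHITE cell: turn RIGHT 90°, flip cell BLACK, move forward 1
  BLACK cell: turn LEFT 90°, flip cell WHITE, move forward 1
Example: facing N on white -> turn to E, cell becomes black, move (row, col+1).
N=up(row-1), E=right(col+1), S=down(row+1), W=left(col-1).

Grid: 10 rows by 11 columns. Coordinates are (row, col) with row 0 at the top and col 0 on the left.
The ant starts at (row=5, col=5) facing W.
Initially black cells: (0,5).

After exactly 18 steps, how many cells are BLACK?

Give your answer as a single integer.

Answer: 7

Derivation:
Step 1: on WHITE (5,5): turn R to N, flip to black, move to (4,5). |black|=2
Step 2: on WHITE (4,5): turn R to E, flip to black, move to (4,6). |black|=3
Step 3: on WHITE (4,6): turn R to S, flip to black, move to (5,6). |black|=4
Step 4: on WHITE (5,6): turn R to W, flip to black, move to (5,5). |black|=5
Step 5: on BLACK (5,5): turn L to S, flip to white, move to (6,5). |black|=4
Step 6: on WHITE (6,5): turn R to W, flip to black, move to (6,4). |black|=5
Step 7: on WHITE (6,4): turn R to N, flip to black, move to (5,4). |black|=6
Step 8: on WHITE (5,4): turn R to E, flip to black, move to (5,5). |black|=7
Step 9: on WHITE (5,5): turn R to S, flip to black, move to (6,5). |black|=8
Step 10: on BLACK (6,5): turn L to E, flip to white, move to (6,6). |black|=7
Step 11: on WHITE (6,6): turn R to S, flip to black, move to (7,6). |black|=8
Step 12: on WHITE (7,6): turn R to W, flip to black, move to (7,5). |black|=9
Step 13: on WHITE (7,5): turn R to N, flip to black, move to (6,5). |black|=10
Step 14: on WHITE (6,5): turn R to E, flip to black, move to (6,6). |black|=11
Step 15: on BLACK (6,6): turn L to N, flip to white, move to (5,6). |black|=10
Step 16: on BLACK (5,6): turn L to W, flip to white, move to (5,5). |black|=9
Step 17: on BLACK (5,5): turn L to S, flip to white, move to (6,5). |black|=8
Step 18: on BLACK (6,5): turn L to E, flip to white, move to (6,6). |black|=7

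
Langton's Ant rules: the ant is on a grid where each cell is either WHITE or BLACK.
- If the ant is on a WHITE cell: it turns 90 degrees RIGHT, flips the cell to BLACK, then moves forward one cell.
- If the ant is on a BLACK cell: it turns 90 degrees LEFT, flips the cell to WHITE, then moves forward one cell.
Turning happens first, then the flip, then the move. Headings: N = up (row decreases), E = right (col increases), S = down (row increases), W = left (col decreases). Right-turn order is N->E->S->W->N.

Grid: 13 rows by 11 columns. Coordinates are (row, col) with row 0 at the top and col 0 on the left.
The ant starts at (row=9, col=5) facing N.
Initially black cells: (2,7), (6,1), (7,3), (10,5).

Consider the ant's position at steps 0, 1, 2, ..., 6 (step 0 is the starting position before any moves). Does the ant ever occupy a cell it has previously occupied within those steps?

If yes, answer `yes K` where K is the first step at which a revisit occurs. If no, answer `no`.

Step 1: on WHITE (9,5): turn R to E, flip to black, move to (9,6). |black|=5 — new cell
Step 2: on WHITE (9,6): turn R to S, flip to black, move to (10,6). |black|=6 — new cell
Step 3: on WHITE (10,6): turn R to W, flip to black, move to (10,5). |black|=7 — new cell
Step 4: on BLACK (10,5): turn L to S, flip to white, move to (11,5). |black|=6 — new cell
Step 5: on WHITE (11,5): turn R to W, flip to black, move to (11,4). |black|=7 — new cell
Step 6: on WHITE (11,4): turn R to N, flip to black, move to (10,4). |black|=8 — new cell
No revisit within 6 steps.

Answer: no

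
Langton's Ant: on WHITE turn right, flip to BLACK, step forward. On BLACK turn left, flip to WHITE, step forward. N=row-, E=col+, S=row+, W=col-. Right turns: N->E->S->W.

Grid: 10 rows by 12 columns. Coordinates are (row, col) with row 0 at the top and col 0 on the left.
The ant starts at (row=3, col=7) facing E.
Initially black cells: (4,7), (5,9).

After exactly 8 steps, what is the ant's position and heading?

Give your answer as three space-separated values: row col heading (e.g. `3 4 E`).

Step 1: on WHITE (3,7): turn R to S, flip to black, move to (4,7). |black|=3
Step 2: on BLACK (4,7): turn L to E, flip to white, move to (4,8). |black|=2
Step 3: on WHITE (4,8): turn R to S, flip to black, move to (5,8). |black|=3
Step 4: on WHITE (5,8): turn R to W, flip to black, move to (5,7). |black|=4
Step 5: on WHITE (5,7): turn R to N, flip to black, move to (4,7). |black|=5
Step 6: on WHITE (4,7): turn R to E, flip to black, move to (4,8). |black|=6
Step 7: on BLACK (4,8): turn L to N, flip to white, move to (3,8). |black|=5
Step 8: on WHITE (3,8): turn R to E, flip to black, move to (3,9). |black|=6

Answer: 3 9 E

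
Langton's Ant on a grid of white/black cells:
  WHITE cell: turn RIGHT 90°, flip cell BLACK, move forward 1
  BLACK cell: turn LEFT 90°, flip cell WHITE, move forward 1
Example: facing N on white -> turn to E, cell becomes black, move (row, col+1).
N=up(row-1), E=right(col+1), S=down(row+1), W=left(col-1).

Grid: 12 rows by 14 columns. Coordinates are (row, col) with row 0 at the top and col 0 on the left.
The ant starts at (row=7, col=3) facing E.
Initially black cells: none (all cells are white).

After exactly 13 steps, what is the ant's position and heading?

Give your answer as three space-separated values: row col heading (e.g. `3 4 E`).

Step 1: on WHITE (7,3): turn R to S, flip to black, move to (8,3). |black|=1
Step 2: on WHITE (8,3): turn R to W, flip to black, move to (8,2). |black|=2
Step 3: on WHITE (8,2): turn R to N, flip to black, move to (7,2). |black|=3
Step 4: on WHITE (7,2): turn R to E, flip to black, move to (7,3). |black|=4
Step 5: on BLACK (7,3): turn L to N, flip to white, move to (6,3). |black|=3
Step 6: on WHITE (6,3): turn R to E, flip to black, move to (6,4). |black|=4
Step 7: on WHITE (6,4): turn R to S, flip to black, move to (7,4). |black|=5
Step 8: on WHITE (7,4): turn R to W, flip to black, move to (7,3). |black|=6
Step 9: on WHITE (7,3): turn R to N, flip to black, move to (6,3). |black|=7
Step 10: on BLACK (6,3): turn L to W, flip to white, move to (6,2). |black|=6
Step 11: on WHITE (6,2): turn R to N, flip to black, move to (5,2). |black|=7
Step 12: on WHITE (5,2): turn R to E, flip to black, move to (5,3). |black|=8
Step 13: on WHITE (5,3): turn R to S, flip to black, move to (6,3). |black|=9

Answer: 6 3 S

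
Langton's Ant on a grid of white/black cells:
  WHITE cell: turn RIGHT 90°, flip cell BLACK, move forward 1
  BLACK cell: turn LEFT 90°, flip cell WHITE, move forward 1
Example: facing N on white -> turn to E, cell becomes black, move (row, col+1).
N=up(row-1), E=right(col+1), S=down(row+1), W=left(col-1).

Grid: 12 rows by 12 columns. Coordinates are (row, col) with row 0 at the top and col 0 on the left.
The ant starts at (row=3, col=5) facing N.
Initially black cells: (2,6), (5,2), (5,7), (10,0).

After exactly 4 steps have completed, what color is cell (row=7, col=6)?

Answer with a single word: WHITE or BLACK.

Step 1: on WHITE (3,5): turn R to E, flip to black, move to (3,6). |black|=5
Step 2: on WHITE (3,6): turn R to S, flip to black, move to (4,6). |black|=6
Step 3: on WHITE (4,6): turn R to W, flip to black, move to (4,5). |black|=7
Step 4: on WHITE (4,5): turn R to N, flip to black, move to (3,5). |black|=8

Answer: WHITE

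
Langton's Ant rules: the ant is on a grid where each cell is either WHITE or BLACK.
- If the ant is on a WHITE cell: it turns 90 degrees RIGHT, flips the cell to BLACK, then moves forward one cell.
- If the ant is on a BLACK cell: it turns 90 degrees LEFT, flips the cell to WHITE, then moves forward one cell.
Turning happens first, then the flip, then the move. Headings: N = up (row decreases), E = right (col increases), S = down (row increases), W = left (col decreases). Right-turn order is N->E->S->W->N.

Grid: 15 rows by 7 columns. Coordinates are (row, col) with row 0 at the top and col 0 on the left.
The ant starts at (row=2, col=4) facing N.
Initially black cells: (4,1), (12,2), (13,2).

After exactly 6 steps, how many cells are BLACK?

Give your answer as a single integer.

Answer: 7

Derivation:
Step 1: on WHITE (2,4): turn R to E, flip to black, move to (2,5). |black|=4
Step 2: on WHITE (2,5): turn R to S, flip to black, move to (3,5). |black|=5
Step 3: on WHITE (3,5): turn R to W, flip to black, move to (3,4). |black|=6
Step 4: on WHITE (3,4): turn R to N, flip to black, move to (2,4). |black|=7
Step 5: on BLACK (2,4): turn L to W, flip to white, move to (2,3). |black|=6
Step 6: on WHITE (2,3): turn R to N, flip to black, move to (1,3). |black|=7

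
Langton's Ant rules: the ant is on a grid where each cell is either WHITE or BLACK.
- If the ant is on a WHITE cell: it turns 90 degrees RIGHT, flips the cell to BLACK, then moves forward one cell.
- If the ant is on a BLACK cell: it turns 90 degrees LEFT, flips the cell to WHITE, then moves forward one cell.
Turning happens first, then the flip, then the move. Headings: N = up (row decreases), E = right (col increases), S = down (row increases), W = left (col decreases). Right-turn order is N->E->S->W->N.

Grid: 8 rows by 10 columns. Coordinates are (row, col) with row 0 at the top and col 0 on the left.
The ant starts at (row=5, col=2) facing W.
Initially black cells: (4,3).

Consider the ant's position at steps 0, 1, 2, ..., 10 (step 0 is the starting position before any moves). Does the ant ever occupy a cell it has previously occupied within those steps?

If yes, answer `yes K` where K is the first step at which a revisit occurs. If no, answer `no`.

Step 1: on WHITE (5,2): turn R to N, flip to black, move to (4,2). |black|=2 — new cell
Step 2: on WHITE (4,2): turn R to E, flip to black, move to (4,3). |black|=3 — new cell
Step 3: on BLACK (4,3): turn L to N, flip to white, move to (3,3). |black|=2 — new cell
Step 4: on WHITE (3,3): turn R to E, flip to black, move to (3,4). |black|=3 — new cell
Step 5: on WHITE (3,4): turn R to S, flip to black, move to (4,4). |black|=4 — new cell
Step 6: on WHITE (4,4): turn R to W, flip to black, move to (4,3). |black|=5 — REVISIT

Answer: yes 6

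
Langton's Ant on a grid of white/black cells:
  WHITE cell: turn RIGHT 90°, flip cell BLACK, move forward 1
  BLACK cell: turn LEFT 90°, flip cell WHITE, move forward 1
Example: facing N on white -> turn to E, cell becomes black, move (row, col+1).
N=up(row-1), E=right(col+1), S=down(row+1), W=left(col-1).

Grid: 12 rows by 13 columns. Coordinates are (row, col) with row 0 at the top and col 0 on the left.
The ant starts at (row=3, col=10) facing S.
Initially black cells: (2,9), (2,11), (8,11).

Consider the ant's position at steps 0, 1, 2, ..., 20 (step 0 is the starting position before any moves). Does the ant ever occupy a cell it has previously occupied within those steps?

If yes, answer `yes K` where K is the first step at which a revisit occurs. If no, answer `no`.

Step 1: on WHITE (3,10): turn R to W, flip to black, move to (3,9). |black|=4 — new cell
Step 2: on WHITE (3,9): turn R to N, flip to black, move to (2,9). |black|=5 — new cell
Step 3: on BLACK (2,9): turn L to W, flip to white, move to (2,8). |black|=4 — new cell
Step 4: on WHITE (2,8): turn R to N, flip to black, move to (1,8). |black|=5 — new cell
Step 5: on WHITE (1,8): turn R to E, flip to black, move to (1,9). |black|=6 — new cell
Step 6: on WHITE (1,9): turn R to S, flip to black, move to (2,9). |black|=7 — REVISIT

Answer: yes 6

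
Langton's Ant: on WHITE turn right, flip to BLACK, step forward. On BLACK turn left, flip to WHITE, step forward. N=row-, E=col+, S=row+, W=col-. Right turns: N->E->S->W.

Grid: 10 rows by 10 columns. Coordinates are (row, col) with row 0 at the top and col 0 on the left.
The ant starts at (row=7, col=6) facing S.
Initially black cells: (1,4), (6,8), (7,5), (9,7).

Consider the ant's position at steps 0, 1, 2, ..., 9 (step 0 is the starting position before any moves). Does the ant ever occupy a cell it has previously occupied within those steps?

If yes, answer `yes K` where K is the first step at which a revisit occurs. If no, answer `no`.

Step 1: on WHITE (7,6): turn R to W, flip to black, move to (7,5). |black|=5 — new cell
Step 2: on BLACK (7,5): turn L to S, flip to white, move to (8,5). |black|=4 — new cell
Step 3: on WHITE (8,5): turn R to W, flip to black, move to (8,4). |black|=5 — new cell
Step 4: on WHITE (8,4): turn R to N, flip to black, move to (7,4). |black|=6 — new cell
Step 5: on WHITE (7,4): turn R to E, flip to black, move to (7,5). |black|=7 — REVISIT

Answer: yes 5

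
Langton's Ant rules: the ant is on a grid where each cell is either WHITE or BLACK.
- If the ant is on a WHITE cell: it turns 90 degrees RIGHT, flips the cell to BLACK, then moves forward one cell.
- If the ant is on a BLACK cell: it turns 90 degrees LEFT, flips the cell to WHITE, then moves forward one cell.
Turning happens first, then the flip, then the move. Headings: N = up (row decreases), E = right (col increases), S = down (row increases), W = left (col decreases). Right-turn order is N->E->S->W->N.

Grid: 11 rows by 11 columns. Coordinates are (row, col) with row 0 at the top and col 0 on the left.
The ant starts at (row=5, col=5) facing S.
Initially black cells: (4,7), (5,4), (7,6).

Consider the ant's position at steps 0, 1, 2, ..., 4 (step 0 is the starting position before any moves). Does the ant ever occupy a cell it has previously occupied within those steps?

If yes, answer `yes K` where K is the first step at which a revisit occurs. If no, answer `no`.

Step 1: on WHITE (5,5): turn R to W, flip to black, move to (5,4). |black|=4 — new cell
Step 2: on BLACK (5,4): turn L to S, flip to white, move to (6,4). |black|=3 — new cell
Step 3: on WHITE (6,4): turn R to W, flip to black, move to (6,3). |black|=4 — new cell
Step 4: on WHITE (6,3): turn R to N, flip to black, move to (5,3). |black|=5 — new cell
No revisit within 4 steps.

Answer: no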